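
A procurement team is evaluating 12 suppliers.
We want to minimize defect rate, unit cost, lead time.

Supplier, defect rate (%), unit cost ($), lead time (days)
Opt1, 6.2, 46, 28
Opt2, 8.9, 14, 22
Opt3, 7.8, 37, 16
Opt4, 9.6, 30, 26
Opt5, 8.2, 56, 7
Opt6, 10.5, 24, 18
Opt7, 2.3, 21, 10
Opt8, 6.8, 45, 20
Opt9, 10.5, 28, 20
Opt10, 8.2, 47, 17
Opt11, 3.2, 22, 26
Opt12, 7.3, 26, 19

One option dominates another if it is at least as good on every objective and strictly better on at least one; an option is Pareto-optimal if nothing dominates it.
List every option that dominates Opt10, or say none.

Opt3: defect rate 7.8≤8.2, unit cost 37≤47, lead time 16≤17 — dominates Opt10.
Opt7: defect rate 2.3≤8.2, unit cost 21≤47, lead time 10≤17 — dominates Opt10.
Others (Opt1, Opt2, Opt4, Opt5, Opt6, Opt8, Opt9, Opt11, Opt12) are each worse than Opt10 on at least one objective.

Opt3, Opt7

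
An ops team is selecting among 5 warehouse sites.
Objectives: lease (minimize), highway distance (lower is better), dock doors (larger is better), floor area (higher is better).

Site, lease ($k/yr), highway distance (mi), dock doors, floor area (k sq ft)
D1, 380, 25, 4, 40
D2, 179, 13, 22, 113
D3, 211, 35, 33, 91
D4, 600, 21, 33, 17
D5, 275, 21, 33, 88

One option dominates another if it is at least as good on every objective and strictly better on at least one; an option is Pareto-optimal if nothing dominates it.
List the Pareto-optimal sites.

D1: dominated by D2 (lease 179≤380, highway distance 13≤25, dock doors 22≥4, floor area 113≥40).
D2: not dominated (best lease).
D3: not dominated.
D4: dominated by D5 (lease 275≤600, highway distance 21≤21, dock doors 33≥33, floor area 88≥17).
D5: not dominated.

D2, D3, D5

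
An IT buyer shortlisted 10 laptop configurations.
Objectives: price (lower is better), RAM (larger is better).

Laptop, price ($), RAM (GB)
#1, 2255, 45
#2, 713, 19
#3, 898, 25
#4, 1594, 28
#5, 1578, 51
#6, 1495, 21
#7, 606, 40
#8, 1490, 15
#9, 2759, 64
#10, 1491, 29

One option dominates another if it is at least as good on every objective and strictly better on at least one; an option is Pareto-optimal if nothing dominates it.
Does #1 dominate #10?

No

#1 vs #10: #1 is worse on price (2255 vs 1491), so it does not dominate #10.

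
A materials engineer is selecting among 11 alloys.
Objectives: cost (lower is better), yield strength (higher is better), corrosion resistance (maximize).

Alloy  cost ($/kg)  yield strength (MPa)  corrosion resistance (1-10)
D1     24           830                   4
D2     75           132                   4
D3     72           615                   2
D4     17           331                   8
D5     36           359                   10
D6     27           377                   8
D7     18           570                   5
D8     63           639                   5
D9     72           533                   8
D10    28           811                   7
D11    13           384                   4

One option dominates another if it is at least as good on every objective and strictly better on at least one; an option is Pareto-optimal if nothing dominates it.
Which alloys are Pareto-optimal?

D1, D4, D5, D6, D7, D9, D10, D11

D1: not dominated (best yield strength).
D2: dominated by D1 (cost 24≤75, yield strength 830≥132, corrosion resistance 4≥4).
D3: dominated by D1 (cost 24≤72, yield strength 830≥615, corrosion resistance 4≥2).
D4: not dominated.
D5: not dominated (best corrosion resistance).
D6: not dominated.
D7: not dominated.
D8: dominated by D10 (cost 28≤63, yield strength 811≥639, corrosion resistance 7≥5).
D9: not dominated.
D10: not dominated.
D11: not dominated (best cost).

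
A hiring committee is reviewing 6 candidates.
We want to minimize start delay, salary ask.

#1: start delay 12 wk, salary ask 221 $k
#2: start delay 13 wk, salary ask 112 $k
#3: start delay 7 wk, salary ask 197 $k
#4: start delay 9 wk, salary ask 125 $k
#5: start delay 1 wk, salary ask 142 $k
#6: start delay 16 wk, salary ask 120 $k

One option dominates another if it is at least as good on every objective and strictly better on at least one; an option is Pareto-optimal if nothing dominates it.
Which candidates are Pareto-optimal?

#2, #4, #5

#1: dominated by #3 (start delay 7≤12, salary ask 197≤221).
#2: not dominated (best salary ask).
#3: dominated by #5 (start delay 1≤7, salary ask 142≤197).
#4: not dominated.
#5: not dominated (best start delay).
#6: dominated by #2 (start delay 13≤16, salary ask 112≤120).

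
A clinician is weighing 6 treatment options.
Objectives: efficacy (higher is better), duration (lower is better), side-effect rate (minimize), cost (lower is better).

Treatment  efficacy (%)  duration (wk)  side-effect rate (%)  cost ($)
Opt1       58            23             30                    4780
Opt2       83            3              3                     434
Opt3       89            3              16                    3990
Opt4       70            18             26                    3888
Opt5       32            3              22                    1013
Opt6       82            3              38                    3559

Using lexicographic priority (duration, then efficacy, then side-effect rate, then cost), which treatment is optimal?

Opt3

First minimize duration: best is 3, kept {Opt2, Opt3, Opt5, Opt6}.
Then maximize efficacy: best is 89, kept {Opt3}.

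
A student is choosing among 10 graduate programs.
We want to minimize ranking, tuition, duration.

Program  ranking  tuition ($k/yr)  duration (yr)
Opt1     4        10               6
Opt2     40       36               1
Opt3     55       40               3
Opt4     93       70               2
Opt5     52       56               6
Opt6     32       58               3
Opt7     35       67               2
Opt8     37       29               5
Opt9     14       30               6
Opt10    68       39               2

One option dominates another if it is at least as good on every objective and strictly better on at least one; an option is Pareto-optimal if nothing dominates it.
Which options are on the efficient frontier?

Opt1, Opt2, Opt6, Opt7, Opt8

Opt1: not dominated (best ranking).
Opt2: not dominated (best duration).
Opt3: dominated by Opt2 (ranking 40≤55, tuition 36≤40, duration 1≤3).
Opt4: dominated by Opt2 (ranking 40≤93, tuition 36≤70, duration 1≤2).
Opt5: dominated by Opt1 (ranking 4≤52, tuition 10≤56, duration 6≤6).
Opt6: not dominated.
Opt7: not dominated.
Opt8: not dominated.
Opt9: dominated by Opt1 (ranking 4≤14, tuition 10≤30, duration 6≤6).
Opt10: dominated by Opt2 (ranking 40≤68, tuition 36≤39, duration 1≤2).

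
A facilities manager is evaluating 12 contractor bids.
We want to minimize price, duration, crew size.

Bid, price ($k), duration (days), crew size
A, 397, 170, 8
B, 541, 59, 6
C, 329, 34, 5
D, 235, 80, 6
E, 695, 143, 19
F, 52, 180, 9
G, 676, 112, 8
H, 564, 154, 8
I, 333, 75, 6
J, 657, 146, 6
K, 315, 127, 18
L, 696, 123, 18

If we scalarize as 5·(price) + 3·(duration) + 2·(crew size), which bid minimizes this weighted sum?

A: 5·397 + 3·170 + 2·8 = 2511
B: 5·541 + 3·59 + 2·6 = 2894
C: 5·329 + 3·34 + 2·5 = 1757
D: 5·235 + 3·80 + 2·6 = 1427
E: 5·695 + 3·143 + 2·19 = 3942
F: 5·52 + 3·180 + 2·9 = 818
G: 5·676 + 3·112 + 2·8 = 3732
H: 5·564 + 3·154 + 2·8 = 3298
I: 5·333 + 3·75 + 2·6 = 1902
J: 5·657 + 3·146 + 2·6 = 3735
K: 5·315 + 3·127 + 2·18 = 1992
L: 5·696 + 3·123 + 2·18 = 3885
Lowest: F at 818.

F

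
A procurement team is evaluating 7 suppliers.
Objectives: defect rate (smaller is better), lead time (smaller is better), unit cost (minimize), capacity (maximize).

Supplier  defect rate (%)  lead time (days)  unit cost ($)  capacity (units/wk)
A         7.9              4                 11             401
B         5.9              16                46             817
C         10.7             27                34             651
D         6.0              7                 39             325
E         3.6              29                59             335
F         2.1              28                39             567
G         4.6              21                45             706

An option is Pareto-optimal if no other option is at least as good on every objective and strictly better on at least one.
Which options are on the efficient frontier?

A: not dominated (best lead time).
B: not dominated (best capacity).
C: not dominated.
D: not dominated.
E: dominated by F (defect rate 2.1≤3.6, lead time 28≤29, unit cost 39≤59, capacity 567≥335).
F: not dominated (best defect rate).
G: not dominated.

A, B, C, D, F, G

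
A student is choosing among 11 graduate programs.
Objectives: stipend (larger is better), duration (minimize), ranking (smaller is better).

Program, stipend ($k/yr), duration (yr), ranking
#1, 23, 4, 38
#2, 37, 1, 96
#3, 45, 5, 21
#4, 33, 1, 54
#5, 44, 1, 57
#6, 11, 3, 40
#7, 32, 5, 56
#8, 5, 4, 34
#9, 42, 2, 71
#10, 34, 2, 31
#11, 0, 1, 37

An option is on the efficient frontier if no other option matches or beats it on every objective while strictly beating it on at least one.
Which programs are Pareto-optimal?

#3, #4, #5, #10, #11

#1: dominated by #10 (stipend 34≥23, duration 2≤4, ranking 31≤38).
#2: dominated by #5 (stipend 44≥37, duration 1≤1, ranking 57≤96).
#3: not dominated (best stipend).
#4: not dominated.
#5: not dominated.
#6: dominated by #10 (stipend 34≥11, duration 2≤3, ranking 31≤40).
#7: dominated by #3 (stipend 45≥32, duration 5≤5, ranking 21≤56).
#8: dominated by #10 (stipend 34≥5, duration 2≤4, ranking 31≤34).
#9: dominated by #5 (stipend 44≥42, duration 1≤2, ranking 57≤71).
#10: not dominated.
#11: not dominated.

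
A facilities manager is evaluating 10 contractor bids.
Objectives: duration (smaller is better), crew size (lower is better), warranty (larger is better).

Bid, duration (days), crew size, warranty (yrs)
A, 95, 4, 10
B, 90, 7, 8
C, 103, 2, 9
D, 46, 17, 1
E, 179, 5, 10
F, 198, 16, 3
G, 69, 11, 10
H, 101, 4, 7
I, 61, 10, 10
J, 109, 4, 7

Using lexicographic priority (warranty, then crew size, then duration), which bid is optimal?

First maximize warranty: best is 10, kept {A, E, G, I}.
Then minimize crew size: best is 4, kept {A}.

A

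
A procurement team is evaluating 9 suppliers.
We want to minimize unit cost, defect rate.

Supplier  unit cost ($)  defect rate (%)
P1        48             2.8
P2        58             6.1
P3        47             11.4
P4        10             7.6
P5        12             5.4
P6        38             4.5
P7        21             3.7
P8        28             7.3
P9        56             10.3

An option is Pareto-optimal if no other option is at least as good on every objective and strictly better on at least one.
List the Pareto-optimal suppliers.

P1, P4, P5, P7

P1: not dominated (best defect rate).
P2: dominated by P1 (unit cost 48≤58, defect rate 2.8≤6.1).
P3: dominated by P4 (unit cost 10≤47, defect rate 7.6≤11.4).
P4: not dominated (best unit cost).
P5: not dominated.
P6: dominated by P7 (unit cost 21≤38, defect rate 3.7≤4.5).
P7: not dominated.
P8: dominated by P5 (unit cost 12≤28, defect rate 5.4≤7.3).
P9: dominated by P1 (unit cost 48≤56, defect rate 2.8≤10.3).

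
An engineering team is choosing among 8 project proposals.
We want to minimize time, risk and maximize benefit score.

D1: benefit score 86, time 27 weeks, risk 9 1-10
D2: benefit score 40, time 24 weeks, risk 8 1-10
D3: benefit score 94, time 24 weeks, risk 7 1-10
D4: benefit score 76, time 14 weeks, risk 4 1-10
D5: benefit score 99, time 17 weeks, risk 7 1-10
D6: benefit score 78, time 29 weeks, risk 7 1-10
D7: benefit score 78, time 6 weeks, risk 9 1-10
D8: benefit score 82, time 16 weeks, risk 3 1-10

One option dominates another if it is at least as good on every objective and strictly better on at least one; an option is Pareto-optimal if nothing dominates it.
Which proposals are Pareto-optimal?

D1: dominated by D3 (benefit score 94≥86, time 24≤27, risk 7≤9).
D2: dominated by D3 (benefit score 94≥40, time 24≤24, risk 7≤8).
D3: dominated by D5 (benefit score 99≥94, time 17≤24, risk 7≤7).
D4: not dominated.
D5: not dominated (best benefit score).
D6: dominated by D3 (benefit score 94≥78, time 24≤29, risk 7≤7).
D7: not dominated (best time).
D8: not dominated (best risk).

D4, D5, D7, D8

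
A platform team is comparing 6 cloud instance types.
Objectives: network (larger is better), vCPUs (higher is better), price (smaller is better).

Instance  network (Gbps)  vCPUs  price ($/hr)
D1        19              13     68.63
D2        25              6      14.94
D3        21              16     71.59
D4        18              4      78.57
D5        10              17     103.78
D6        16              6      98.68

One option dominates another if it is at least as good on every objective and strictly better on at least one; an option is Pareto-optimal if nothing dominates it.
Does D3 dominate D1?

D3 vs D1: D3 is worse on price (71.59 vs 68.63), so it does not dominate D1.

No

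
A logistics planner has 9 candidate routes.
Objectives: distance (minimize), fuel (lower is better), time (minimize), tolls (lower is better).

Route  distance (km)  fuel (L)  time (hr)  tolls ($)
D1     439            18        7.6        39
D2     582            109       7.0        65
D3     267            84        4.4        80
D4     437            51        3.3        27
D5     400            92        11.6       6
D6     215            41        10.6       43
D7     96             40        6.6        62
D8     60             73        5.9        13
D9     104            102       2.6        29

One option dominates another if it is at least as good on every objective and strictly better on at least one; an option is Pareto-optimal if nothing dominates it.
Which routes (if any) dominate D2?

D4, D7, D8, D9

D4: distance 437≤582, fuel 51≤109, time 3.3≤7.0, tolls 27≤65 — dominates D2.
D7: distance 96≤582, fuel 40≤109, time 6.6≤7.0, tolls 62≤65 — dominates D2.
D8: distance 60≤582, fuel 73≤109, time 5.9≤7.0, tolls 13≤65 — dominates D2.
D9: distance 104≤582, fuel 102≤109, time 2.6≤7.0, tolls 29≤65 — dominates D2.
Others (D1, D3, D5, D6) are each worse than D2 on at least one objective.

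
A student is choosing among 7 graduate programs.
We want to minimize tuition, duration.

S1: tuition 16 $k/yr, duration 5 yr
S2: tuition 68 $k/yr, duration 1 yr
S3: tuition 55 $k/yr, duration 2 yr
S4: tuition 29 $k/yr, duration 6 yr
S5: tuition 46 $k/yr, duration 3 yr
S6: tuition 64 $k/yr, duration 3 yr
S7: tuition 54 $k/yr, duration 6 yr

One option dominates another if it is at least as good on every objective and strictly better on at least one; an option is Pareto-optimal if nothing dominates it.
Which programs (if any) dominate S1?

S2: worse on tuition (68 vs 16).
S3: worse on tuition (55 vs 16).
S4: worse on tuition (29 vs 16).
S5: worse on tuition (46 vs 16).
S6: worse on tuition (64 vs 16).
S7: worse on tuition (54 vs 16).
No option dominates S1.

none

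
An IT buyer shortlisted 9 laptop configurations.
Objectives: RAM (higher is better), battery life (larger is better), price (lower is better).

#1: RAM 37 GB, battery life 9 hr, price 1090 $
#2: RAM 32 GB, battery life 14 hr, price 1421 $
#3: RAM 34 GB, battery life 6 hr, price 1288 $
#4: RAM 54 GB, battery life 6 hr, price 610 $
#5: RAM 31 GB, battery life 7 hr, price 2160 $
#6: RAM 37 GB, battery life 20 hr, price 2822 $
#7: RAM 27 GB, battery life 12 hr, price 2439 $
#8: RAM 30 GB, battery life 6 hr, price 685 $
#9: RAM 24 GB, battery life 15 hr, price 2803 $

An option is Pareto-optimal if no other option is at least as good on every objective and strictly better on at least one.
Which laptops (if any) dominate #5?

#1: RAM 37≥31, battery life 9≥7, price 1090≤2160 — dominates #5.
#2: RAM 32≥31, battery life 14≥7, price 1421≤2160 — dominates #5.
Others (#3, #4, #6, #7, #8, #9) are each worse than #5 on at least one objective.

#1, #2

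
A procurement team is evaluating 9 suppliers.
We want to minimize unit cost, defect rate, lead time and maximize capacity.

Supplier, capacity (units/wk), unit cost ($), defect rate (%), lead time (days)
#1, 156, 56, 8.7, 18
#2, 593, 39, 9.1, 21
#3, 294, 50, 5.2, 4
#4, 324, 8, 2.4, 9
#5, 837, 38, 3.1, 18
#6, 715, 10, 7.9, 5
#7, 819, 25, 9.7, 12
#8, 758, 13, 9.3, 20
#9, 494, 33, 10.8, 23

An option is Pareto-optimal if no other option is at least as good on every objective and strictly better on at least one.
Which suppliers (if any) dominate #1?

#3: capacity 294≥156, unit cost 50≤56, defect rate 5.2≤8.7, lead time 4≤18 — dominates #1.
#4: capacity 324≥156, unit cost 8≤56, defect rate 2.4≤8.7, lead time 9≤18 — dominates #1.
#5: capacity 837≥156, unit cost 38≤56, defect rate 3.1≤8.7, lead time 18≤18 — dominates #1.
#6: capacity 715≥156, unit cost 10≤56, defect rate 7.9≤8.7, lead time 5≤18 — dominates #1.
Others (#2, #7, #8, #9) are each worse than #1 on at least one objective.

#3, #4, #5, #6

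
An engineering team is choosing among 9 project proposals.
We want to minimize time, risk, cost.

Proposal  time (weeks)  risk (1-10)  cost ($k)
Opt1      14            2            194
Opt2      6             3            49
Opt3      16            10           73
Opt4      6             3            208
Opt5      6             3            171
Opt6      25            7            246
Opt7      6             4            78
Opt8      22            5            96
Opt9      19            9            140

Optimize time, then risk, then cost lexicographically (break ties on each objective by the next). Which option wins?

Opt2

First minimize time: best is 6, kept {Opt2, Opt4, Opt5, Opt7}.
Then minimize risk: best is 3, kept {Opt2, Opt4, Opt5}.
Then minimize cost: best is 49, kept {Opt2}.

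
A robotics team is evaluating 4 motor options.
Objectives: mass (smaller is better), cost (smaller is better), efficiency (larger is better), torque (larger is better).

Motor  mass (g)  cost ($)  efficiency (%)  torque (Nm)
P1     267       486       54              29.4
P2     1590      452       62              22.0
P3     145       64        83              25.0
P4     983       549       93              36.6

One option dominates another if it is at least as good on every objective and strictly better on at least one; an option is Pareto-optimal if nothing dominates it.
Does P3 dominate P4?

P3 vs P4: P3 is worse on efficiency (83 vs 93), so it does not dominate P4.

No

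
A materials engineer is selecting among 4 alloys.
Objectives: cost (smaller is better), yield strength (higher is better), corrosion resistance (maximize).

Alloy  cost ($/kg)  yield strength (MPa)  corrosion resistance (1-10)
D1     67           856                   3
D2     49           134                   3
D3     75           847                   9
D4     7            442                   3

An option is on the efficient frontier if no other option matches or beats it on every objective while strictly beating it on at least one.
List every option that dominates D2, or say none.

D4

D4: cost 7≤49, yield strength 442≥134, corrosion resistance 3≥3 — dominates D2.
Others (D1, D3) are each worse than D2 on at least one objective.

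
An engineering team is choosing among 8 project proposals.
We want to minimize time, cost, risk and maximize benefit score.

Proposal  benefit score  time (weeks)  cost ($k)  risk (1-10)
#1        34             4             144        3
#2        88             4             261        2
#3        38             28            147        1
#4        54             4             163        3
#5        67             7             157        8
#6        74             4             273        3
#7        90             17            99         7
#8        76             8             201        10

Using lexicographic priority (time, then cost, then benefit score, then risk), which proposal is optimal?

#1

First minimize time: best is 4, kept {#1, #2, #4, #6}.
Then minimize cost: best is 144, kept {#1}.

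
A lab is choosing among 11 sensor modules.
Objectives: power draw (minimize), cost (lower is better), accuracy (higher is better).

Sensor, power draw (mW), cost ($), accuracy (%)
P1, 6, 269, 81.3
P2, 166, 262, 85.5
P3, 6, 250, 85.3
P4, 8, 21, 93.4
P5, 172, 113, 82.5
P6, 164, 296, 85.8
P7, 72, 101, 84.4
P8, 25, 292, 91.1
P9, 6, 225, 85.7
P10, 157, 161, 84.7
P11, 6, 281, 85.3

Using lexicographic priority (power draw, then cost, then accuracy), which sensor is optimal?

First minimize power draw: best is 6, kept {P1, P3, P9, P11}.
Then minimize cost: best is 225, kept {P9}.

P9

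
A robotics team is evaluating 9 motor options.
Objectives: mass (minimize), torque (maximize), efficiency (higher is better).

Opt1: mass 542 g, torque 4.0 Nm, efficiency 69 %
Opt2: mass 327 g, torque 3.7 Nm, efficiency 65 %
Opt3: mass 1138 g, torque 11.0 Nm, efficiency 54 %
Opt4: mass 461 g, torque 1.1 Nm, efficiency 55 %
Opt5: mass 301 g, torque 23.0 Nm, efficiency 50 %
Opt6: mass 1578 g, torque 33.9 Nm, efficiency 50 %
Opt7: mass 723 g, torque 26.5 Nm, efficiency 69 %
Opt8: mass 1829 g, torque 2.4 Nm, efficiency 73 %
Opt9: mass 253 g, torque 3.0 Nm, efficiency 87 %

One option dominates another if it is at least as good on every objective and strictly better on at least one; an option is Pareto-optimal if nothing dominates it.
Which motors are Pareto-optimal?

Opt1, Opt2, Opt5, Opt6, Opt7, Opt9

Opt1: not dominated.
Opt2: not dominated.
Opt3: dominated by Opt7 (mass 723≤1138, torque 26.5≥11.0, efficiency 69≥54).
Opt4: dominated by Opt2 (mass 327≤461, torque 3.7≥1.1, efficiency 65≥55).
Opt5: not dominated.
Opt6: not dominated (best torque).
Opt7: not dominated.
Opt8: dominated by Opt9 (mass 253≤1829, torque 3.0≥2.4, efficiency 87≥73).
Opt9: not dominated (best mass).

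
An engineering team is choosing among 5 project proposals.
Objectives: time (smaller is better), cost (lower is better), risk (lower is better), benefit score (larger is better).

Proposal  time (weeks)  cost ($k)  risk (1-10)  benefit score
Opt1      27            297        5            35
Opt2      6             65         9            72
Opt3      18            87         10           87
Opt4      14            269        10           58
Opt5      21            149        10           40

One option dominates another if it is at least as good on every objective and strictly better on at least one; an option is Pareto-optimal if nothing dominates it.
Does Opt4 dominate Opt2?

Opt4 vs Opt2: Opt4 is worse on time (14 vs 6), so it does not dominate Opt2.

No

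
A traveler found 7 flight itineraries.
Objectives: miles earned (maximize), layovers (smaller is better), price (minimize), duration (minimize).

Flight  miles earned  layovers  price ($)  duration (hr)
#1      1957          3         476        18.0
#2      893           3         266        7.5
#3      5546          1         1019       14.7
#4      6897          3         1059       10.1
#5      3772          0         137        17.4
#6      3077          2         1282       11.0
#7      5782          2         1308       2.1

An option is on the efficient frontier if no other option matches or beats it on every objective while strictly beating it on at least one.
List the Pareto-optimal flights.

#1: dominated by #5 (miles earned 3772≥1957, layovers 0≤3, price 137≤476, duration 17.4≤18.0).
#2: not dominated.
#3: not dominated.
#4: not dominated (best miles earned).
#5: not dominated (best layovers).
#6: not dominated.
#7: not dominated (best duration).

#2, #3, #4, #5, #6, #7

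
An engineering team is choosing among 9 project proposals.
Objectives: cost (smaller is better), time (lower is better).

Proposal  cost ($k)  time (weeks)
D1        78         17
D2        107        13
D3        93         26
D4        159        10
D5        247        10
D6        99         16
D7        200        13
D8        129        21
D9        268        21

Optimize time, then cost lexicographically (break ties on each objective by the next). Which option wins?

First minimize time: best is 10, kept {D4, D5}.
Then minimize cost: best is 159, kept {D4}.

D4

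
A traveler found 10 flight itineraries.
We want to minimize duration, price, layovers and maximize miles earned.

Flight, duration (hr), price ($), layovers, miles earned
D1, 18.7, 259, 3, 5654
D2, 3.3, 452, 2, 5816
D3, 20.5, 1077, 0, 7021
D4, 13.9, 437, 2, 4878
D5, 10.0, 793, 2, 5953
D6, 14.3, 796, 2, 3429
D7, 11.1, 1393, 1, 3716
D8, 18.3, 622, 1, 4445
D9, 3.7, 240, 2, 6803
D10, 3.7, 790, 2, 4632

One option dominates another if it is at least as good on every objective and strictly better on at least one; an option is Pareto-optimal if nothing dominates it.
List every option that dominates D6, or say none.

D2, D4, D5, D9, D10

D2: duration 3.3≤14.3, price 452≤796, layovers 2≤2, miles earned 5816≥3429 — dominates D6.
D4: duration 13.9≤14.3, price 437≤796, layovers 2≤2, miles earned 4878≥3429 — dominates D6.
D5: duration 10.0≤14.3, price 793≤796, layovers 2≤2, miles earned 5953≥3429 — dominates D6.
D9: duration 3.7≤14.3, price 240≤796, layovers 2≤2, miles earned 6803≥3429 — dominates D6.
D10: duration 3.7≤14.3, price 790≤796, layovers 2≤2, miles earned 4632≥3429 — dominates D6.
Others (D1, D3, D7, D8) are each worse than D6 on at least one objective.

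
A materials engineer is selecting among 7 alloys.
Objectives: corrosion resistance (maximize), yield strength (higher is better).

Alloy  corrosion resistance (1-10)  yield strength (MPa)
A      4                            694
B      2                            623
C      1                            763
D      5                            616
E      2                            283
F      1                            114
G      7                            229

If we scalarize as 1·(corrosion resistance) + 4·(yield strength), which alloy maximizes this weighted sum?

A: 1·4 + 4·694 = 2780
B: 1·2 + 4·623 = 2494
C: 1·1 + 4·763 = 3053
D: 1·5 + 4·616 = 2469
E: 1·2 + 4·283 = 1134
F: 1·1 + 4·114 = 457
G: 1·7 + 4·229 = 923
Highest: C at 3053.

C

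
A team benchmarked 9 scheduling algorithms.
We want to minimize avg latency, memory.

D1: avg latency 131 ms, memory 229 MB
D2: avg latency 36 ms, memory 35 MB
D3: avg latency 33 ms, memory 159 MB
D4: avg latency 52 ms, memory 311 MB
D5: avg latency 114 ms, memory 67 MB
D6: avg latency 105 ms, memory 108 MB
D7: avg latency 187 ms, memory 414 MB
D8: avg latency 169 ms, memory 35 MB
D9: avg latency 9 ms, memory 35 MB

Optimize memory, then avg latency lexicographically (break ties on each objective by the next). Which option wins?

First minimize memory: best is 35, kept {D2, D8, D9}.
Then minimize avg latency: best is 9, kept {D9}.

D9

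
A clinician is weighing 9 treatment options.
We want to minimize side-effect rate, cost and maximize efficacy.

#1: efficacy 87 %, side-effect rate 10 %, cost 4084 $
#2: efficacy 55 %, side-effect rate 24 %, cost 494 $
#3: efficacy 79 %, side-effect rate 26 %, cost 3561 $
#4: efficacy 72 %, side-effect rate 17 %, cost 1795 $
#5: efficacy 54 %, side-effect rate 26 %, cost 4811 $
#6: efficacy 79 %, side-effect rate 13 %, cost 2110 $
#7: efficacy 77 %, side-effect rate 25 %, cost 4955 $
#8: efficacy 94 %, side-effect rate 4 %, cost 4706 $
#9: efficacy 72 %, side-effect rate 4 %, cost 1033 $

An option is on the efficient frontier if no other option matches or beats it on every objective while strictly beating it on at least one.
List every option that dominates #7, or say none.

#1, #6, #8

#1: efficacy 87≥77, side-effect rate 10≤25, cost 4084≤4955 — dominates #7.
#6: efficacy 79≥77, side-effect rate 13≤25, cost 2110≤4955 — dominates #7.
#8: efficacy 94≥77, side-effect rate 4≤25, cost 4706≤4955 — dominates #7.
Others (#2, #3, #4, #5, #9) are each worse than #7 on at least one objective.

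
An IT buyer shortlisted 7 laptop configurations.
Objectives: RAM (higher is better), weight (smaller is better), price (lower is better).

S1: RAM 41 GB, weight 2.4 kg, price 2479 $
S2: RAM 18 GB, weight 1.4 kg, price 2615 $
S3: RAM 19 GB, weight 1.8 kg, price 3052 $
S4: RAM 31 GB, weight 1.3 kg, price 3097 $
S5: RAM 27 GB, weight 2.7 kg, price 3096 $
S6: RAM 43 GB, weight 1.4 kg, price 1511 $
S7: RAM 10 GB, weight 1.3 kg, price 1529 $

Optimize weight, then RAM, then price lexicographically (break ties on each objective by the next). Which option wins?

S4

First minimize weight: best is 1.3, kept {S4, S7}.
Then maximize RAM: best is 31, kept {S4}.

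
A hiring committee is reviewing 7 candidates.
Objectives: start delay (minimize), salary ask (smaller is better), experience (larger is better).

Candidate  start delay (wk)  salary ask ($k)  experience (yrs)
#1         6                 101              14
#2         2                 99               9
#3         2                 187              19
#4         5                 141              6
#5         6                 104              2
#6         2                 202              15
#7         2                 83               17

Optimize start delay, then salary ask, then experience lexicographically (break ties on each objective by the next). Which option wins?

#7

First minimize start delay: best is 2, kept {#2, #3, #6, #7}.
Then minimize salary ask: best is 83, kept {#7}.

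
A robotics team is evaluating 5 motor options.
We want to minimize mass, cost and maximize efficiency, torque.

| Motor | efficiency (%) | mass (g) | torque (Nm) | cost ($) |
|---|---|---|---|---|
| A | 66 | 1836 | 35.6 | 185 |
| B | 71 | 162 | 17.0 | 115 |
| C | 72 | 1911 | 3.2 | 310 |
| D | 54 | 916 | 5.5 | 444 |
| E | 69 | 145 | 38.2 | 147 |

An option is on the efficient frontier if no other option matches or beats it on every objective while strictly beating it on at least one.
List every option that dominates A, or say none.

E: efficiency 69≥66, mass 145≤1836, torque 38.2≥35.6, cost 147≤185 — dominates A.
Others (B, C, D) are each worse than A on at least one objective.

E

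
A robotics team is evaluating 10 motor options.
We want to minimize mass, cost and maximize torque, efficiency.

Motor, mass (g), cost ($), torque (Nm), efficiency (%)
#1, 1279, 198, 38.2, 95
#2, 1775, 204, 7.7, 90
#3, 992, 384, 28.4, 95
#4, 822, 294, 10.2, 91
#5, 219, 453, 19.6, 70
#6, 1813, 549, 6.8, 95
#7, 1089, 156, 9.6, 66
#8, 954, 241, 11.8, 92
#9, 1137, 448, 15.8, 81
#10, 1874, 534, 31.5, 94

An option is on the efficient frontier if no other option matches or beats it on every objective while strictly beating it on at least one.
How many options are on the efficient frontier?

#1: not dominated (best torque).
#2: dominated by #1 (mass 1279≤1775, cost 198≤204, torque 38.2≥7.7, efficiency 95≥90).
#3: not dominated.
#4: not dominated.
#5: not dominated (best mass).
#6: dominated by #1 (mass 1279≤1813, cost 198≤549, torque 38.2≥6.8, efficiency 95≥95).
#7: not dominated (best cost).
#8: not dominated.
#9: dominated by #3 (mass 992≤1137, cost 384≤448, torque 28.4≥15.8, efficiency 95≥81).
#10: dominated by #1 (mass 1279≤1874, cost 198≤534, torque 38.2≥31.5, efficiency 95≥94).
Pareto-optimal: #1, #3, #4, #5, #7, #8 → 6.

6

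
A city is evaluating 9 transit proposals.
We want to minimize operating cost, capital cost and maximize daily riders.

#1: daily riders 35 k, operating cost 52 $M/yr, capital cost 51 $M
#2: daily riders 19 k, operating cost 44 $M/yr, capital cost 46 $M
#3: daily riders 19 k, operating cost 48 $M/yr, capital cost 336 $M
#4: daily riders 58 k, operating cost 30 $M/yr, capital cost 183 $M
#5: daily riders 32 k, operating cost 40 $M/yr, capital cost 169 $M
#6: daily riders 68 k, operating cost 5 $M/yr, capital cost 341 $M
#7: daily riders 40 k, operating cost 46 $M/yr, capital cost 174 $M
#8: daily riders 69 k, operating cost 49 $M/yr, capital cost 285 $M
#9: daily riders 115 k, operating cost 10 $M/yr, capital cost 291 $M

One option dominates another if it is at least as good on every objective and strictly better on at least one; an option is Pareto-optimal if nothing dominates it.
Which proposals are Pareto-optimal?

#1: not dominated.
#2: not dominated (best capital cost).
#3: dominated by #2 (daily riders 19≥19, operating cost 44≤48, capital cost 46≤336).
#4: not dominated.
#5: not dominated.
#6: not dominated (best operating cost).
#7: not dominated.
#8: not dominated.
#9: not dominated (best daily riders).

#1, #2, #4, #5, #6, #7, #8, #9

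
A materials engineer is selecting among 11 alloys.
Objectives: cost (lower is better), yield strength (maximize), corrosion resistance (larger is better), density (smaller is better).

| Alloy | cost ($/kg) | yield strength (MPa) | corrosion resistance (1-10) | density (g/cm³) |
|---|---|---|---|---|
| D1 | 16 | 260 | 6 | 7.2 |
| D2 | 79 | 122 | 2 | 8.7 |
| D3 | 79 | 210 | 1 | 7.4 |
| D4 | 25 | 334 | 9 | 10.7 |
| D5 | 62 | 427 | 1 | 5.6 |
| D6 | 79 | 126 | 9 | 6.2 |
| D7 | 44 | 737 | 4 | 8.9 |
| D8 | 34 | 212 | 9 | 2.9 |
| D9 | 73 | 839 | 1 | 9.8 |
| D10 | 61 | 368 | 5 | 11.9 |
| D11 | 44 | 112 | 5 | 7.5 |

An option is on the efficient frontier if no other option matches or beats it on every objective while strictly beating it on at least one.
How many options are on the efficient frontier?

7

D1: not dominated (best cost).
D2: dominated by D1 (cost 16≤79, yield strength 260≥122, corrosion resistance 6≥2, density 7.2≤8.7).
D3: dominated by D1 (cost 16≤79, yield strength 260≥210, corrosion resistance 6≥1, density 7.2≤7.4).
D4: not dominated.
D5: not dominated.
D6: dominated by D8 (cost 34≤79, yield strength 212≥126, corrosion resistance 9≥9, density 2.9≤6.2).
D7: not dominated.
D8: not dominated (best density).
D9: not dominated (best yield strength).
D10: not dominated.
D11: dominated by D1 (cost 16≤44, yield strength 260≥112, corrosion resistance 6≥5, density 7.2≤7.5).
Pareto-optimal: D1, D4, D5, D7, D8, D9, D10 → 7.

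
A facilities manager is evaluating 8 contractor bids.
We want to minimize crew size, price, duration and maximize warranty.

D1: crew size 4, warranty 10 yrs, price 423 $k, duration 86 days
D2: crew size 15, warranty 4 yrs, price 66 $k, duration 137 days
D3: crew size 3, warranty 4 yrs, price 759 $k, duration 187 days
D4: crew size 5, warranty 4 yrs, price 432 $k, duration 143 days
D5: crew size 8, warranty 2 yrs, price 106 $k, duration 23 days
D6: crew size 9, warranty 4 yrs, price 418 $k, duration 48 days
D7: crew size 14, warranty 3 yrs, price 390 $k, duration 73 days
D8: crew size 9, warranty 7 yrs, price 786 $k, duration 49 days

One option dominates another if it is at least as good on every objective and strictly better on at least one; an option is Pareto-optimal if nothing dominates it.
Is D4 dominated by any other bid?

Yes

D1 vs D4: crew size 4≤5, warranty 10≥4, price 423≤432, duration 86≤143 — D1 is at least as good on every objective and strictly better on at least one, so D1 dominates D4.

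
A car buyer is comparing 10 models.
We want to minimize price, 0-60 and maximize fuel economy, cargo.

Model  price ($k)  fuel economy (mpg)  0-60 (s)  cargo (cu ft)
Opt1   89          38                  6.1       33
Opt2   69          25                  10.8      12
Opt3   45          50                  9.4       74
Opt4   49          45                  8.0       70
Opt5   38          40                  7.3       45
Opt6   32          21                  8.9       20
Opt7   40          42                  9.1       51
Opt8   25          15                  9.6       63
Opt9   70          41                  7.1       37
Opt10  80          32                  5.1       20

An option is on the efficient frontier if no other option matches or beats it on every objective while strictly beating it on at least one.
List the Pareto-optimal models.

Opt1: not dominated.
Opt2: dominated by Opt3 (price 45≤69, fuel economy 50≥25, 0-60 9.4≤10.8, cargo 74≥12).
Opt3: not dominated (best fuel economy).
Opt4: not dominated.
Opt5: not dominated.
Opt6: not dominated.
Opt7: not dominated.
Opt8: not dominated (best price).
Opt9: not dominated.
Opt10: not dominated (best 0-60).

Opt1, Opt3, Opt4, Opt5, Opt6, Opt7, Opt8, Opt9, Opt10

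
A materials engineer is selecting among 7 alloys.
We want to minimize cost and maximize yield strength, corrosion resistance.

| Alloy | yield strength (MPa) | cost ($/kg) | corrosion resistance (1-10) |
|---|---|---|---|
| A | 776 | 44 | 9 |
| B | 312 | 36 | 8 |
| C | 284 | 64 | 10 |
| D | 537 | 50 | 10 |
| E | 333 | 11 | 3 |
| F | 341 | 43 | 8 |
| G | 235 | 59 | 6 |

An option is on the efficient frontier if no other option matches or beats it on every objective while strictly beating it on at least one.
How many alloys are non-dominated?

5

A: not dominated (best yield strength).
B: not dominated.
C: dominated by D (yield strength 537≥284, cost 50≤64, corrosion resistance 10≥10).
D: not dominated.
E: not dominated (best cost).
F: not dominated.
G: dominated by A (yield strength 776≥235, cost 44≤59, corrosion resistance 9≥6).
Pareto-optimal: A, B, D, E, F → 5.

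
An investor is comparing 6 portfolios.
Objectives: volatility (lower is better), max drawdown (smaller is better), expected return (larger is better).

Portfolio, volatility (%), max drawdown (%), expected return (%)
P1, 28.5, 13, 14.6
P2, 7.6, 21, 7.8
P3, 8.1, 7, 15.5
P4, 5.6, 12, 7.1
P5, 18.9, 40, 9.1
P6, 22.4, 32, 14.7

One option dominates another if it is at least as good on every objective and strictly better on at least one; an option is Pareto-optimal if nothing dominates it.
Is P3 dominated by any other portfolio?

P1: worse on volatility (28.5 vs 8.1).
P2: worse on max drawdown (21 vs 7).
P4: worse on max drawdown (12 vs 7).
P5: worse on volatility (18.9 vs 8.1).
P6: worse on volatility (22.4 vs 8.1).
No option is at least as good as P3 on every objective and strictly better on one.

No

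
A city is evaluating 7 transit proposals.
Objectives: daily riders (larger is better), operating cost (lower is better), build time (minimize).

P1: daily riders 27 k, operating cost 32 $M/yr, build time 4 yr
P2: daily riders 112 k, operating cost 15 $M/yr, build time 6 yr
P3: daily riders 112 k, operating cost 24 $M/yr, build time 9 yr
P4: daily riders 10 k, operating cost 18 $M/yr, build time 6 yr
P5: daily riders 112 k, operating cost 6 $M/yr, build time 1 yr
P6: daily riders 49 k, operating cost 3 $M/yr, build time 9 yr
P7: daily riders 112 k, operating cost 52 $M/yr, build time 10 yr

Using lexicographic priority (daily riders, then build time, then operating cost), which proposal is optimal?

First maximize daily riders: best is 112, kept {P2, P3, P5, P7}.
Then minimize build time: best is 1, kept {P5}.

P5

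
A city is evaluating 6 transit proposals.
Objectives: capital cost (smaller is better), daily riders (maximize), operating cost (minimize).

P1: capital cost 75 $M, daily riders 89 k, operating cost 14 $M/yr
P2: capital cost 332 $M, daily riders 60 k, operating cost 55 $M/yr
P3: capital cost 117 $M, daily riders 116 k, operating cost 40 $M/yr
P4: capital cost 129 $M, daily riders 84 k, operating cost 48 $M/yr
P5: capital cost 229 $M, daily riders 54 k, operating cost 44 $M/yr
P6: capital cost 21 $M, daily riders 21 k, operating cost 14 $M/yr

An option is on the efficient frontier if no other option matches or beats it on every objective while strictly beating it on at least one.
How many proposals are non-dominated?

3

P1: not dominated.
P2: dominated by P1 (capital cost 75≤332, daily riders 89≥60, operating cost 14≤55).
P3: not dominated (best daily riders).
P4: dominated by P1 (capital cost 75≤129, daily riders 89≥84, operating cost 14≤48).
P5: dominated by P1 (capital cost 75≤229, daily riders 89≥54, operating cost 14≤44).
P6: not dominated (best capital cost).
Pareto-optimal: P1, P3, P6 → 3.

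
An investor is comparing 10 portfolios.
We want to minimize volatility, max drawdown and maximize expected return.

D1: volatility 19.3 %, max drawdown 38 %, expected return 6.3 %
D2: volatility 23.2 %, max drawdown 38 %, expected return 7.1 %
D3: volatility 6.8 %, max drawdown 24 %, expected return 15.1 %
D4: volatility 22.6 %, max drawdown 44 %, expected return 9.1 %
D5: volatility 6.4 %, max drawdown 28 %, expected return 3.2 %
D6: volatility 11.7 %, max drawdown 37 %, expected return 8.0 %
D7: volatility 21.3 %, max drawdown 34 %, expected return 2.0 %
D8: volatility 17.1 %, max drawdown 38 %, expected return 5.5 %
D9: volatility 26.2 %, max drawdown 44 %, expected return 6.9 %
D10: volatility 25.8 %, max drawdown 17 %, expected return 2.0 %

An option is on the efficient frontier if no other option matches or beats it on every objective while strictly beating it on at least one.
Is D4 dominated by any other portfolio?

D3 vs D4: volatility 6.8≤22.6, max drawdown 24≤44, expected return 15.1≥9.1 — D3 is at least as good on every objective and strictly better on at least one, so D3 dominates D4.

Yes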